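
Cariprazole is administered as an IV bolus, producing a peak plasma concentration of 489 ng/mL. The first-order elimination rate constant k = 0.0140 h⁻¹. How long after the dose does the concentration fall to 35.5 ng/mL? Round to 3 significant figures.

187 hours

C(t) = C₀ e^(−kt)  ⇒  t = ln(C₀/C) / k
t = ln(489/35.5) / 0.01400 = 2.623 / 0.01400 ≈ 187 hours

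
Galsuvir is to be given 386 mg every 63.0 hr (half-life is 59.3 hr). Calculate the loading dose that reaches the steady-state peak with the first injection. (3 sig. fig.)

k = ln 2 / 59.3 = 0.01169 hr⁻¹
Accumulation ratio R = 1 / (1 − e^(−kτ)) = 1 / (1 − e^(−0.01169×63.0)) = 1 / (1 − 0.4788) = 1.919
Loading dose = maintenance dose × R = 386 × 1.919 ≈ 741 mg

741 mg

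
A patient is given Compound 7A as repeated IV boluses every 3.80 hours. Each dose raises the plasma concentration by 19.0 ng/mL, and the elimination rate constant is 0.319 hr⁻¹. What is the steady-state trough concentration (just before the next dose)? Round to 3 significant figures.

Fraction remaining after one interval: e^(−kτ) = e^(−0.3190 × 3.80) = 0.2975
R = 1 / (1 − 0.2975) = 1.424
Css,max = 19.0 × 1.424 = 27.05 ng/mL
Css,min = Css,max × e^(−kτ) = 27.05 × 0.2975 ≈ 8.05 ng/mL

8.05 ng/mL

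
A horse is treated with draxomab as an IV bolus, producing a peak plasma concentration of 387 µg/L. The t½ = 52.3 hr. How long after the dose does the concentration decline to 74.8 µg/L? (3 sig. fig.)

k = ln 2 / 52.3 = 0.01325 hr⁻¹
C(t) = C₀ e^(−kt)  ⇒  t = ln(C₀/C) / k
t = ln(387/74.8) / 0.01325 = 1.644 / 0.01325 ≈ 124 hours

124 hours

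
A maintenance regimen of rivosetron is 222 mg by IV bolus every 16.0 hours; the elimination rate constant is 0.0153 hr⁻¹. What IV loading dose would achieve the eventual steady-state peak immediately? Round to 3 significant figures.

1020 mg

Accumulation ratio R = 1 / (1 − e^(−kτ)) = 1 / (1 − e^(−0.01530×16.0)) = 1 / (1 − 0.7829) = 4.605
Loading dose = maintenance dose × R = 222 × 4.605 ≈ 1020 mg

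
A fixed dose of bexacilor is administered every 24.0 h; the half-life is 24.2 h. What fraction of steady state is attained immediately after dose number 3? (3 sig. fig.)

0.873

k = ln 2 / 24.2 = 0.02864 h⁻¹
f_n = 1 − e^(−nkτ) = 1 − e^(−3 × 0.02864 × 24.0) = 1 − e^(−2.062) = 1 − 0.1272 ≈ 0.873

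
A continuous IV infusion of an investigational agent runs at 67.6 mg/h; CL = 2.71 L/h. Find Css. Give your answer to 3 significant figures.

24.9 µg/mL

Css = infusion rate / CL = 67.6 / 2.71 ≈ 24.9 µg/mL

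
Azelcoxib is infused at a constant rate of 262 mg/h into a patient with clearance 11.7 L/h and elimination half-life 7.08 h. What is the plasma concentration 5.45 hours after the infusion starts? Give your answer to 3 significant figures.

9.26 µg/mL

Css = rate / CL = 262 / 11.7 = 22.39 µg/mL
k = ln 2 / 7.08 = 0.09790 h⁻¹
C(t) = Css (1 − e^(−kt)) = 22.39 × (1 − e^(−0.5336)) = 22.39 × 0.4135 ≈ 9.26 µg/mL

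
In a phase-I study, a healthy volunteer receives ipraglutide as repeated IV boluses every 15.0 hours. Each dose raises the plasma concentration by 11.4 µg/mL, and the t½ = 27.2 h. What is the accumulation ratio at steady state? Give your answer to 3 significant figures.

3.15

k = ln 2 / 27.2 = 0.02548 h⁻¹
Fraction remaining after one interval: e^(−kτ) = e^(−0.02548 × 15.0) = 0.6823
R = 1 / (1 − 0.6823) = 1 / 0.3177 ≈ 3.15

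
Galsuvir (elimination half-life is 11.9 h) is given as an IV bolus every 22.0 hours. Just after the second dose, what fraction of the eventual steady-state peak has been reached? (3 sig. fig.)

0.923

k = ln 2 / 11.9 = 0.05825 h⁻¹
f_n = 1 − e^(−nkτ) = 1 − e^(−2 × 0.05825 × 22.0) = 1 − e^(−2.563) = 1 − 0.07708 ≈ 0.923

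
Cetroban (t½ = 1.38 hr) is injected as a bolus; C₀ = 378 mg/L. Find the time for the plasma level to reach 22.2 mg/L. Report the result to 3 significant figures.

5.64 hours

k = ln 2 / 1.38 = 0.5023 hr⁻¹
C(t) = C₀ e^(−kt)  ⇒  t = ln(C₀/C) / k
t = ln(378/22.2) / 0.5023 = 2.835 / 0.5023 ≈ 5.64 hours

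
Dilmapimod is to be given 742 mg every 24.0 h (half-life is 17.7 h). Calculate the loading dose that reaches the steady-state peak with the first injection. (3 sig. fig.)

1220 mg

k = ln 2 / 17.7 = 0.03916 h⁻¹
Accumulation ratio R = 1 / (1 − e^(−kτ)) = 1 / (1 − e^(−0.03916×24.0)) = 1 / (1 − 0.3907) = 1.641
Loading dose = maintenance dose × R = 742 × 1.641 ≈ 1220 mg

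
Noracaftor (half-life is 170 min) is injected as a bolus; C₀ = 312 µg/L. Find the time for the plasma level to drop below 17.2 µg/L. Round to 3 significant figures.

k = ln 2 / 170 = 0.004077 min⁻¹
C(t) = C₀ e^(−kt)  ⇒  t = ln(C₀/C) / k
t = ln(312/17.2) / 0.004077 = 2.898 / 0.004077 ≈ 711 minutes

711 minutes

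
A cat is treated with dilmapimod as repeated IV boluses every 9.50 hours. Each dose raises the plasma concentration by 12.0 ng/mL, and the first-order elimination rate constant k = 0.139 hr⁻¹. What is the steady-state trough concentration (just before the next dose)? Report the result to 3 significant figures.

4.37 ng/mL

Fraction remaining after one interval: e^(−kτ) = e^(−0.1390 × 9.50) = 0.2670
R = 1 / (1 − 0.2670) = 1.364
Css,max = 12.0 × 1.364 = 16.37 ng/mL
Css,min = Css,max × e^(−kτ) = 16.37 × 0.2670 ≈ 4.37 ng/mL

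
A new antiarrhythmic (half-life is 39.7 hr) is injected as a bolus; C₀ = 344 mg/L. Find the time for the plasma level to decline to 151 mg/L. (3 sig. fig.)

47.2 hours

k = ln 2 / 39.7 = 0.01746 hr⁻¹
C(t) = C₀ e^(−kt)  ⇒  t = ln(C₀/C) / k
t = ln(344/151) / 0.01746 = 0.8234 / 0.01746 ≈ 47.2 hours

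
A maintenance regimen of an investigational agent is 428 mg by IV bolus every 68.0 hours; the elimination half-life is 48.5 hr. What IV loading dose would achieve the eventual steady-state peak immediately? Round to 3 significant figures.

689 mg

k = ln 2 / 48.5 = 0.01429 hr⁻¹
Accumulation ratio R = 1 / (1 − e^(−kτ)) = 1 / (1 − e^(−0.01429×68.0)) = 1 / (1 − 0.3784) = 1.609
Loading dose = maintenance dose × R = 428 × 1.609 ≈ 689 mg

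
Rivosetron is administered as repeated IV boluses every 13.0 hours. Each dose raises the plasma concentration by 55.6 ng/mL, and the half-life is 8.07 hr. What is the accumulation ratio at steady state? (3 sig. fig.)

1.49

k = ln 2 / 8.07 = 0.08589 hr⁻¹
Fraction remaining after one interval: e^(−kτ) = e^(−0.08589 × 13.0) = 0.3274
R = 1 / (1 − 0.3274) = 1 / 0.6726 ≈ 1.49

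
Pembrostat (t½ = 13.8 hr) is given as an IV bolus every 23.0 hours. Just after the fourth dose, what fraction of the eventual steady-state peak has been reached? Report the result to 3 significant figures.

0.990

k = ln 2 / 13.8 = 0.05023 hr⁻¹
f_n = 1 − e^(−nkτ) = 1 − e^(−4 × 0.05023 × 23.0) = 1 − e^(−4.621) = 1 − 0.009843 ≈ 0.990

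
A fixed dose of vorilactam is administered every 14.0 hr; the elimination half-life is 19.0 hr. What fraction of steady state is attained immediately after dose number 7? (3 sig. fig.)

0.972

k = ln 2 / 19.0 = 0.03648 hr⁻¹
f_n = 1 − e^(−nkτ) = 1 − e^(−7 × 0.03648 × 14.0) = 1 − e^(−3.575) = 1 − 0.02801 ≈ 0.972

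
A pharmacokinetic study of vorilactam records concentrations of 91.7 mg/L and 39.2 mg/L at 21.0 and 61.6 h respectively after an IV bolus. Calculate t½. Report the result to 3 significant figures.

k = ln(C₁/C₂) / (t₂ − t₁) = ln(91.7/39.2) / (61.6 − 21.0)
  = 0.8498 / 40.60 = 0.02093 h⁻¹
t½ = ln 2 / k = ln 2 / 0.02093 ≈ 33.1 hours

33.1 hours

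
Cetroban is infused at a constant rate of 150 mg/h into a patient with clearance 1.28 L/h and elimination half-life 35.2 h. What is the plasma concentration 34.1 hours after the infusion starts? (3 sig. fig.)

Css = rate / CL = 150 / 1.28 = 117.2 µg/mL
k = ln 2 / 35.2 = 0.01969 h⁻¹
C(t) = Css (1 − e^(−kt)) = 117.2 × (1 − e^(−0.6715)) = 117.2 × 0.4891 ≈ 57.3 µg/mL

57.3 µg/mL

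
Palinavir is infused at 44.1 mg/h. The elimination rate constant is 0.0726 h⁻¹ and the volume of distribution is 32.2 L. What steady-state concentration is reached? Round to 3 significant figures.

18.9 µg/mL

CL = k · V = 0.0726 × 32.2 = 2.338 L/h
Css = rate / CL = 44.1 / 2.338 ≈ 18.9 µg/mL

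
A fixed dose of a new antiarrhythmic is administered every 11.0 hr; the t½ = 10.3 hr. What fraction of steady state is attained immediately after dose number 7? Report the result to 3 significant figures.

k = ln 2 / 10.3 = 0.06730 hr⁻¹
f_n = 1 − e^(−nkτ) = 1 − e^(−7 × 0.06730 × 11.0) = 1 − e^(−5.182) = 1 − 0.005618 ≈ 0.994

0.994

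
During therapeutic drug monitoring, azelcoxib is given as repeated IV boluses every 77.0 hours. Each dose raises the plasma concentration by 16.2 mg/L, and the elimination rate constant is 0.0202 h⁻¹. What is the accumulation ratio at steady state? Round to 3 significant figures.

1.27

Fraction remaining after one interval: e^(−kτ) = e^(−0.02020 × 77.0) = 0.2111
R = 1 / (1 − 0.2111) = 1 / 0.7889 ≈ 1.27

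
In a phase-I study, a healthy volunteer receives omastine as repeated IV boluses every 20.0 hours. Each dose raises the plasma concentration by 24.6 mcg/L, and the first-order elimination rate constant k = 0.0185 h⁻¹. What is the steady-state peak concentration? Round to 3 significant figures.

79.5 mcg/L

Fraction remaining after one interval: e^(−kτ) = e^(−0.01850 × 20.0) = 0.6907
R = 1 / (1 − 0.6907) = 3.233
Css,max = 24.6 × 3.233 ≈ 79.5 mcg/L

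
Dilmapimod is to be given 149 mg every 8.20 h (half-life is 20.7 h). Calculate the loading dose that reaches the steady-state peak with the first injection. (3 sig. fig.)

621 mg

k = ln 2 / 20.7 = 0.03349 h⁻¹
Accumulation ratio R = 1 / (1 − e^(−kτ)) = 1 / (1 − e^(−0.03349×8.20)) = 1 / (1 − 0.7599) = 4.165
Loading dose = maintenance dose × R = 149 × 4.165 ≈ 621 mg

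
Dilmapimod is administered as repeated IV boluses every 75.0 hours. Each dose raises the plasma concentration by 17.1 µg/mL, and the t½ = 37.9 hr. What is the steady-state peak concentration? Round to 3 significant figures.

k = ln 2 / 37.9 = 0.01829 hr⁻¹
Fraction remaining after one interval: e^(−kτ) = e^(−0.01829 × 75.0) = 0.2537
R = 1 / (1 − 0.2537) = 1.340
Css,max = 17.1 × 1.340 ≈ 22.9 µg/mL

22.9 µg/mL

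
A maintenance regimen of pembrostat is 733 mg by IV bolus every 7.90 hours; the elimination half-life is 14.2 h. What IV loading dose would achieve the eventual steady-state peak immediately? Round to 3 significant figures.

2290 mg

k = ln 2 / 14.2 = 0.04881 h⁻¹
Accumulation ratio R = 1 / (1 − e^(−kτ)) = 1 / (1 − e^(−0.04881×7.90)) = 1 / (1 − 0.6800) = 3.125
Loading dose = maintenance dose × R = 733 × 3.125 ≈ 2290 mg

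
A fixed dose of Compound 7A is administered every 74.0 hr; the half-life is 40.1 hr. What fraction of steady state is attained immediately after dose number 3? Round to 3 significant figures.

k = ln 2 / 40.1 = 0.01729 hr⁻¹
f_n = 1 − e^(−nkτ) = 1 − e^(−3 × 0.01729 × 74.0) = 1 − e^(−3.837) = 1 − 0.02155 ≈ 0.978

0.978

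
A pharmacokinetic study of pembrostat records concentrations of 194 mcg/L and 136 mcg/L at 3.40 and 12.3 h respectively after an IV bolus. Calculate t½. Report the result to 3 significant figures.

k = ln(C₁/C₂) / (t₂ − t₁) = ln(194/136) / (12.3 − 3.40)
  = 0.3552 / 8.900 = 0.03991 h⁻¹
t½ = ln 2 / k = ln 2 / 0.03991 ≈ 17.4 hours

17.4 hours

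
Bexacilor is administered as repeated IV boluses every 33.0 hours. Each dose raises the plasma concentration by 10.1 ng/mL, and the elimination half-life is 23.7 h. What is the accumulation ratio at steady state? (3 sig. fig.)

1.62

k = ln 2 / 23.7 = 0.02925 h⁻¹
Fraction remaining after one interval: e^(−kτ) = e^(−0.02925 × 33.0) = 0.3809
R = 1 / (1 − 0.3809) = 1 / 0.6191 ≈ 1.62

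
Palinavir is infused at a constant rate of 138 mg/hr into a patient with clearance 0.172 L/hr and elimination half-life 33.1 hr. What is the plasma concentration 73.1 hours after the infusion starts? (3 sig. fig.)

629 µg/mL

Css = rate / CL = 138 / 0.172 = 802.3 µg/mL
k = ln 2 / 33.1 = 0.02094 hr⁻¹
C(t) = Css (1 − e^(−kt)) = 802.3 × (1 − e^(−1.531)) = 802.3 × 0.7836 ≈ 629 µg/mL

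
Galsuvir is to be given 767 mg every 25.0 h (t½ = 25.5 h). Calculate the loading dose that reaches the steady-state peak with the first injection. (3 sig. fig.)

1560 mg

k = ln 2 / 25.5 = 0.02718 h⁻¹
Accumulation ratio R = 1 / (1 − e^(−kτ)) = 1 / (1 − e^(−0.02718×25.0)) = 1 / (1 − 0.5068) = 2.028
Loading dose = maintenance dose × R = 767 × 2.028 ≈ 1560 mg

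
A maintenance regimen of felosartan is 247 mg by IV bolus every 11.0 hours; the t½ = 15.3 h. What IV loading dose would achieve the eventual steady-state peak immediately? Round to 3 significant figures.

k = ln 2 / 15.3 = 0.04530 h⁻¹
Accumulation ratio R = 1 / (1 − e^(−kτ)) = 1 / (1 − e^(−0.04530×11.0)) = 1 / (1 − 0.6075) = 2.548
Loading dose = maintenance dose × R = 247 × 2.548 ≈ 629 mg

629 mg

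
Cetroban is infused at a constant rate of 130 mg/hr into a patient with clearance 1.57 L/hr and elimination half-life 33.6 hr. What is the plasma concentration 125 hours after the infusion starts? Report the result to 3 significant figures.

76.5 mg/L

Css = rate / CL = 130 / 1.57 = 82.80 mg/L
k = ln 2 / 33.6 = 0.02063 hr⁻¹
C(t) = Css (1 − e^(−kt)) = 82.80 × (1 − e^(−2.579)) = 82.80 × 0.9241 ≈ 76.5 mg/L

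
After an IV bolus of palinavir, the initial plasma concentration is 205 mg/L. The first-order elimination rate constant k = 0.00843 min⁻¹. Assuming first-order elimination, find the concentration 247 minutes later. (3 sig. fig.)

25.6 mg/L

C(t) = C₀ e^(−kt) = 205 × e^(−0.008430 × 247) = 205 × e^(−2.082) = 205 × 0.1247 ≈ 25.6 mg/L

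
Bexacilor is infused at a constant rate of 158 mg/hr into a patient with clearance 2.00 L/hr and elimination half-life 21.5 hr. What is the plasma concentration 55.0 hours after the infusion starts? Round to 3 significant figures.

65.6 µg/mL

Css = rate / CL = 158 / 2.00 = 79.00 µg/mL
k = ln 2 / 21.5 = 0.03224 hr⁻¹
C(t) = Css (1 − e^(−kt)) = 79.00 × (1 − e^(−1.773)) = 79.00 × 0.8302 ≈ 65.6 µg/mL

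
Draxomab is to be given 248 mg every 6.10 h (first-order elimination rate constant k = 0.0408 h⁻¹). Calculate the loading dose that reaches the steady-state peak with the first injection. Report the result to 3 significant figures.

1130 mg

Accumulation ratio R = 1 / (1 − e^(−kτ)) = 1 / (1 − e^(−0.04080×6.10)) = 1 / (1 − 0.7797) = 4.539
Loading dose = maintenance dose × R = 248 × 4.539 ≈ 1130 mg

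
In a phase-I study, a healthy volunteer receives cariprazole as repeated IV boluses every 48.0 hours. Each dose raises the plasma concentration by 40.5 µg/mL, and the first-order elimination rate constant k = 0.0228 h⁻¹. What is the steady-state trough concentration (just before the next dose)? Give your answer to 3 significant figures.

Fraction remaining after one interval: e^(−kτ) = e^(−0.02280 × 48.0) = 0.3347
R = 1 / (1 − 0.3347) = 1.503
Css,max = 40.5 × 1.503 = 60.88 µg/mL
Css,min = Css,max × e^(−kτ) = 60.88 × 0.3347 ≈ 20.4 µg/mL

20.4 µg/mL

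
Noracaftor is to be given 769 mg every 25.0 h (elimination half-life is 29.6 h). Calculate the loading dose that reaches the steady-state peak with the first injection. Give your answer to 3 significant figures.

1740 mg

k = ln 2 / 29.6 = 0.02342 h⁻¹
Accumulation ratio R = 1 / (1 − e^(−kτ)) = 1 / (1 − e^(−0.02342×25.0)) = 1 / (1 − 0.5569) = 2.257
Loading dose = maintenance dose × R = 769 × 2.257 ≈ 1740 mg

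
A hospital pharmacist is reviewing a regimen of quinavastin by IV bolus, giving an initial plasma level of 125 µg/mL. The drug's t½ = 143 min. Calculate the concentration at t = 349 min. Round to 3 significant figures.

23.0 µg/mL

k = ln 2 / 143 = 0.004847 min⁻¹
349 min is 2.441 half-lives, so C = 125 × (1/2)^2.441 = 125 × 0.1842 ≈ 23.0 µg/mL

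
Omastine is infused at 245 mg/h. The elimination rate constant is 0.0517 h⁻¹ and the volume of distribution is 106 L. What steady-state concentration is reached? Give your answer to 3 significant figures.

CL = k · V = 0.0517 × 106 = 5.480 L/h
Css = rate / CL = 245 / 5.480 ≈ 44.7 µg/mL

44.7 µg/mL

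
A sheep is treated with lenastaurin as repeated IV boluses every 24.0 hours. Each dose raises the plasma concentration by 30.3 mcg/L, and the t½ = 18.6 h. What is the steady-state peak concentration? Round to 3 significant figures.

k = ln 2 / 18.6 = 0.03727 h⁻¹
Fraction remaining after one interval: e^(−kτ) = e^(−0.03727 × 24.0) = 0.4089
R = 1 / (1 − 0.4089) = 1.692
Css,max = 30.3 × 1.692 ≈ 51.3 mcg/L

51.3 mcg/L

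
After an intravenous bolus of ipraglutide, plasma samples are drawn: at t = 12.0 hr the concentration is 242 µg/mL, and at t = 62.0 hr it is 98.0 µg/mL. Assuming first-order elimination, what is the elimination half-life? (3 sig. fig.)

k = ln(C₁/C₂) / (t₂ − t₁) = ln(242/98.0) / (62.0 − 12.0)
  = 0.9040 / 50.00 = 0.01808 hr⁻¹
t½ = ln 2 / k = ln 2 / 0.01808 ≈ 38.3 hours

38.3 hours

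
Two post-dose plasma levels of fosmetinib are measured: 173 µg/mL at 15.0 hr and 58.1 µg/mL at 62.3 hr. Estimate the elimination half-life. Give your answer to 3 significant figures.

k = ln(C₁/C₂) / (t₂ − t₁) = ln(173/58.1) / (62.3 − 15.0)
  = 1.091 / 47.30 = 0.02307 hr⁻¹
t½ = ln 2 / k = ln 2 / 0.02307 ≈ 30.0 hours

30.0 hours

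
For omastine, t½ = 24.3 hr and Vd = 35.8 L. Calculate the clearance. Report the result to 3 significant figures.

1.02 L/hr

k = ln 2 / t½ = ln 2 / 24.3 = 0.02852 hr⁻¹
CL = k · V = 0.02852 × 35.8 ≈ 1.02 L/hr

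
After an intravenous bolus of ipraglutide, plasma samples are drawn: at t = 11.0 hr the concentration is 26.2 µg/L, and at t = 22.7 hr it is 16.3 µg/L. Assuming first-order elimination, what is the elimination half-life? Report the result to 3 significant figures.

17.1 hours

k = ln(C₁/C₂) / (t₂ − t₁) = ln(26.2/16.3) / (22.7 − 11.0)
  = 0.4746 / 11.70 = 0.04056 hr⁻¹
t½ = ln 2 / k = ln 2 / 0.04056 ≈ 17.1 hours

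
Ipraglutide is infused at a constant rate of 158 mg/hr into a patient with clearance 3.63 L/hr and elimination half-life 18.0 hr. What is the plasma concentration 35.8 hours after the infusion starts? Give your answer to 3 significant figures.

32.6 mg/L

Css = rate / CL = 158 / 3.63 = 43.53 mg/L
k = ln 2 / 18.0 = 0.03851 hr⁻¹
C(t) = Css (1 − e^(−kt)) = 43.53 × (1 − e^(−1.379)) = 43.53 × 0.7481 ≈ 32.6 mg/L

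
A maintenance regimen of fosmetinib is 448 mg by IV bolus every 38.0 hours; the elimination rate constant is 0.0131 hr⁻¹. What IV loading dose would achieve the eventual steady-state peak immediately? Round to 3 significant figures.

1140 mg

Accumulation ratio R = 1 / (1 − e^(−kτ)) = 1 / (1 − e^(−0.01310×38.0)) = 1 / (1 − 0.6079) = 2.550
Loading dose = maintenance dose × R = 448 × 2.550 ≈ 1140 mg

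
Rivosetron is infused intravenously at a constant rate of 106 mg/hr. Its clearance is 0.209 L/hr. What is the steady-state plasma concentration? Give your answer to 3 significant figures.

507 µg/mL

Css = infusion rate / CL = 106 / 0.209 ≈ 507 µg/mL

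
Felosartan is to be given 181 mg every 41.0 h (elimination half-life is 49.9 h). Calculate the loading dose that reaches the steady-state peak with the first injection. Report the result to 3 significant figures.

k = ln 2 / 49.9 = 0.01389 h⁻¹
Accumulation ratio R = 1 / (1 − e^(−kτ)) = 1 / (1 − e^(−0.01389×41.0)) = 1 / (1 − 0.5658) = 2.303
Loading dose = maintenance dose × R = 181 × 2.303 ≈ 417 mg

417 mg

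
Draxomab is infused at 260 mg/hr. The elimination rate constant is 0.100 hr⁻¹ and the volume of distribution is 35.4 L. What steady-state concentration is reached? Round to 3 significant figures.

73.4 µg/mL

CL = k · V = 0.100 × 35.4 = 3.540 L/hr
Css = rate / CL = 260 / 3.540 ≈ 73.4 µg/mL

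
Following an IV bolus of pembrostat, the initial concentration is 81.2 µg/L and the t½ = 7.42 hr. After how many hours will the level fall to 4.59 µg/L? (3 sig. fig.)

k = ln 2 / 7.42 = 0.09342 hr⁻¹
C(t) = C₀ e^(−kt)  ⇒  t = ln(C₀/C) / k
t = ln(81.2/4.59) / 0.09342 = 2.873 / 0.09342 ≈ 30.8 hours

30.8 hours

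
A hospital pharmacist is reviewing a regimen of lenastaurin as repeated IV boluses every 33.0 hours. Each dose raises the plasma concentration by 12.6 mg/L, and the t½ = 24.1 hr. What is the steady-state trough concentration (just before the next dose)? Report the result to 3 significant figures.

k = ln 2 / 24.1 = 0.02876 hr⁻¹
Fraction remaining after one interval: e^(−kτ) = e^(−0.02876 × 33.0) = 0.3871
R = 1 / (1 − 0.3871) = 1.632
Css,max = 12.6 × 1.632 = 20.56 mg/L
Css,min = Css,max × e^(−kτ) = 20.56 × 0.3871 ≈ 7.96 mg/L

7.96 mg/L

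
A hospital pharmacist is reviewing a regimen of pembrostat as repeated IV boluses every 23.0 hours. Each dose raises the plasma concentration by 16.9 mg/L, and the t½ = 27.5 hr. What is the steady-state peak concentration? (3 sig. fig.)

38.4 mg/L

k = ln 2 / 27.5 = 0.02521 hr⁻¹
Fraction remaining after one interval: e^(−kτ) = e^(−0.02521 × 23.0) = 0.5601
R = 1 / (1 − 0.5601) = 2.273
Css,max = 16.9 × 2.273 ≈ 38.4 mg/L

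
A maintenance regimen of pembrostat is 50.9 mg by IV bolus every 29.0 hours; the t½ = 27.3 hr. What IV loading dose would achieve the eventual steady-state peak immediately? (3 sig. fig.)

97.7 mg

k = ln 2 / 27.3 = 0.02539 hr⁻¹
Accumulation ratio R = 1 / (1 − e^(−kτ)) = 1 / (1 − e^(−0.02539×29.0)) = 1 / (1 − 0.4789) = 1.919
Loading dose = maintenance dose × R = 50.9 × 1.919 ≈ 97.7 mg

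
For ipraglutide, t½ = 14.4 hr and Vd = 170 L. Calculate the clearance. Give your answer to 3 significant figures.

8.18 L/hr

k = ln 2 / t½ = ln 2 / 14.4 = 0.04814 hr⁻¹
CL = k · V = 0.04814 × 170 ≈ 8.18 L/hr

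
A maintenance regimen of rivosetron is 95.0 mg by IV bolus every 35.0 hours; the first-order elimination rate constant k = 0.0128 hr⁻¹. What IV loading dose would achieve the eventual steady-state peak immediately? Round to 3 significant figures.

263 mg

Accumulation ratio R = 1 / (1 − e^(−kτ)) = 1 / (1 − e^(−0.01280×35.0)) = 1 / (1 − 0.6389) = 2.769
Loading dose = maintenance dose × R = 95.0 × 2.769 ≈ 263 mg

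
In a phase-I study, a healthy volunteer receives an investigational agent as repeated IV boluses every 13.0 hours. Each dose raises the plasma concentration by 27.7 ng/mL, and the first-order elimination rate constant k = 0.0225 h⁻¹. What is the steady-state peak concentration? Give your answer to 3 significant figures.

Fraction remaining after one interval: e^(−kτ) = e^(−0.02250 × 13.0) = 0.7464
R = 1 / (1 − 0.7464) = 3.943
Css,max = 27.7 × 3.943 ≈ 109 ng/mL

109 ng/mL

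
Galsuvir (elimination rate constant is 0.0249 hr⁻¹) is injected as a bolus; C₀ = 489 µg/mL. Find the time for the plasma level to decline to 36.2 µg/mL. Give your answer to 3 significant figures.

C(t) = C₀ e^(−kt)  ⇒  t = ln(C₀/C) / k
t = ln(489/36.2) / 0.02490 = 2.603 / 0.02490 ≈ 105 hours

105 hours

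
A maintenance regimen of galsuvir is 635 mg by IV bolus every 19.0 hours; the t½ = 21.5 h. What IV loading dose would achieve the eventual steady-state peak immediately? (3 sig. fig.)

k = ln 2 / 21.5 = 0.03224 h⁻¹
Accumulation ratio R = 1 / (1 − e^(−kτ)) = 1 / (1 − e^(−0.03224×19.0)) = 1 / (1 − 0.5420) = 2.183
Loading dose = maintenance dose × R = 635 × 2.183 ≈ 1390 mg

1390 mg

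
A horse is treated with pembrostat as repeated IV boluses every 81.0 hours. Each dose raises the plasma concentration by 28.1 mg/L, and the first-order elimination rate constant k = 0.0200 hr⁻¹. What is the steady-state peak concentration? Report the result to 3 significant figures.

35.0 mg/L

Fraction remaining after one interval: e^(−kτ) = e^(−0.02000 × 81.0) = 0.1979
R = 1 / (1 − 0.1979) = 1.247
Css,max = 28.1 × 1.247 ≈ 35.0 mg/L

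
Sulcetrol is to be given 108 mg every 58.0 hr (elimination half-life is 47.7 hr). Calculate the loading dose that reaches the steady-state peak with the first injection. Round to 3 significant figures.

190 mg

k = ln 2 / 47.7 = 0.01453 hr⁻¹
Accumulation ratio R = 1 / (1 − e^(−kτ)) = 1 / (1 − e^(−0.01453×58.0)) = 1 / (1 − 0.4305) = 1.756
Loading dose = maintenance dose × R = 108 × 1.756 ≈ 190 mg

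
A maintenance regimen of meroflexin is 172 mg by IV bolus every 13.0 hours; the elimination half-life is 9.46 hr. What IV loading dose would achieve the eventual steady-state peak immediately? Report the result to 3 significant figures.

280 mg

k = ln 2 / 9.46 = 0.07327 hr⁻¹
Accumulation ratio R = 1 / (1 − e^(−kτ)) = 1 / (1 − e^(−0.07327×13.0)) = 1 / (1 − 0.3858) = 1.628
Loading dose = maintenance dose × R = 172 × 1.628 ≈ 280 mg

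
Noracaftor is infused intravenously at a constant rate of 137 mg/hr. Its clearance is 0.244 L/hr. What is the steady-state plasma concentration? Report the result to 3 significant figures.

Css = infusion rate / CL = 137 / 0.244 ≈ 561 mg/L

561 mg/L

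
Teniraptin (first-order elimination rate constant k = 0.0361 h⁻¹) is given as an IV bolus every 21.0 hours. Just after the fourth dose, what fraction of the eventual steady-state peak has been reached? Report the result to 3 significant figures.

0.952

f_n = 1 − e^(−nkτ) = 1 − e^(−4 × 0.03610 × 21.0) = 1 − e^(−3.032) = 1 − 0.04820 ≈ 0.952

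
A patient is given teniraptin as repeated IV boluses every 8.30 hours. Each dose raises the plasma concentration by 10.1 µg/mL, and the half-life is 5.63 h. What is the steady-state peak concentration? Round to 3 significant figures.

15.8 µg/mL

k = ln 2 / 5.63 = 0.1231 h⁻¹
Fraction remaining after one interval: e^(−kτ) = e^(−0.1231 × 8.30) = 0.3599
R = 1 / (1 − 0.3599) = 1.562
Css,max = 10.1 × 1.562 ≈ 15.8 µg/mL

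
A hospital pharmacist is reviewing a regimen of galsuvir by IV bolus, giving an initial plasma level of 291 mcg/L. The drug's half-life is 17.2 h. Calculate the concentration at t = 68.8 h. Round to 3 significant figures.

18.2 mcg/L

k = ln 2 / 17.2 = 0.04030 h⁻¹
68.8 h is 4.000 half-lives, so C = 291 × (1/2)^4.000 = 291 × 0.06250 ≈ 18.2 mcg/L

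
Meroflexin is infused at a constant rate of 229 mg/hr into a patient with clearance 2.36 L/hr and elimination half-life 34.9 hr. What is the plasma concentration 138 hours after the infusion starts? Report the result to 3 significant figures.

90.8 mg/L

Css = rate / CL = 229 / 2.36 = 97.03 mg/L
k = ln 2 / 34.9 = 0.01986 hr⁻¹
C(t) = Css (1 − e^(−kt)) = 97.03 × (1 − e^(−2.741)) = 97.03 × 0.9355 ≈ 90.8 mg/L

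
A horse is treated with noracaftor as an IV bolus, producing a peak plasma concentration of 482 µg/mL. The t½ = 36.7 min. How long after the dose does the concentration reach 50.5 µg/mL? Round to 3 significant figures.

119 minutes

k = ln 2 / 36.7 = 0.01889 min⁻¹
C(t) = C₀ e^(−kt)  ⇒  t = ln(C₀/C) / k
t = ln(482/50.5) / 0.01889 = 2.256 / 0.01889 ≈ 119 minutes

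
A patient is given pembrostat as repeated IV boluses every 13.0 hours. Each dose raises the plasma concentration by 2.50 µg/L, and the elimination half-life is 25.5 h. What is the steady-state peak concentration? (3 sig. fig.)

k = ln 2 / 25.5 = 0.02718 h⁻¹
Fraction remaining after one interval: e^(−kτ) = e^(−0.02718 × 13.0) = 0.7023
R = 1 / (1 − 0.7023) = 3.359
Css,max = 2.50 × 3.359 ≈ 8.40 µg/L

8.40 µg/L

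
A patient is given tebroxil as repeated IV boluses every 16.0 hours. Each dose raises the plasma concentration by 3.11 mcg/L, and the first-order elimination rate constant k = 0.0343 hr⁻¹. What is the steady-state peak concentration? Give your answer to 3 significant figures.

Fraction remaining after one interval: e^(−kτ) = e^(−0.03430 × 16.0) = 0.5776
R = 1 / (1 − 0.5776) = 2.368
Css,max = 3.11 × 2.368 ≈ 7.36 mcg/L

7.36 mcg/L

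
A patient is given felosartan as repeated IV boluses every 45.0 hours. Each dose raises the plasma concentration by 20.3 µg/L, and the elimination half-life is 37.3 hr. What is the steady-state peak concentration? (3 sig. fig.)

35.8 µg/L

k = ln 2 / 37.3 = 0.01858 hr⁻¹
Fraction remaining after one interval: e^(−kτ) = e^(−0.01858 × 45.0) = 0.4333
R = 1 / (1 − 0.4333) = 1.765
Css,max = 20.3 × 1.765 ≈ 35.8 µg/L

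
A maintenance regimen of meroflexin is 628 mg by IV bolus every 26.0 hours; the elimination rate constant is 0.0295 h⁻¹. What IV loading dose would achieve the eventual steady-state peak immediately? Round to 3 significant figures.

1170 mg

Accumulation ratio R = 1 / (1 − e^(−kτ)) = 1 / (1 − e^(−0.02950×26.0)) = 1 / (1 − 0.4644) = 1.867
Loading dose = maintenance dose × R = 628 × 1.867 ≈ 1170 mg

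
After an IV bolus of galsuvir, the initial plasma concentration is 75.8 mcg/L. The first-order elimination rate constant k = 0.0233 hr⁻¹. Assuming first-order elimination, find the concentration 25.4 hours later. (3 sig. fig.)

41.9 mcg/L

C(t) = C₀ e^(−kt) = 75.8 × e^(−0.02330 × 25.4) = 75.8 × e^(−0.5918) = 75.8 × 0.5533 ≈ 41.9 mcg/L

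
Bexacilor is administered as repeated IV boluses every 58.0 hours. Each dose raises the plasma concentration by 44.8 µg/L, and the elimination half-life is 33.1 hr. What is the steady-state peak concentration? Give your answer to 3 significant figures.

k = ln 2 / 33.1 = 0.02094 hr⁻¹
Fraction remaining after one interval: e^(−kτ) = e^(−0.02094 × 58.0) = 0.2968
R = 1 / (1 − 0.2968) = 1.422
Css,max = 44.8 × 1.422 ≈ 63.7 µg/L

63.7 µg/L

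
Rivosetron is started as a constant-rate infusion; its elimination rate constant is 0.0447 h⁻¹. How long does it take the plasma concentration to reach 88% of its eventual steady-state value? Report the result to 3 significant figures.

f = 1 − e^(−kt)  ⇒  t = −ln(1 − f) / k
t = −ln(1 − 0.88) / 0.04470 = 2.120 / 0.04470 ≈ 47.4 hours

47.4 hours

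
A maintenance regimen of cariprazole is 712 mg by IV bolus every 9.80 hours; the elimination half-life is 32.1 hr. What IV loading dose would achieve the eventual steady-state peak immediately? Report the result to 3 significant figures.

3730 mg

k = ln 2 / 32.1 = 0.02159 hr⁻¹
Accumulation ratio R = 1 / (1 − e^(−kτ)) = 1 / (1 − e^(−0.02159×9.80)) = 1 / (1 − 0.8093) = 5.243
Loading dose = maintenance dose × R = 712 × 5.243 ≈ 3730 mg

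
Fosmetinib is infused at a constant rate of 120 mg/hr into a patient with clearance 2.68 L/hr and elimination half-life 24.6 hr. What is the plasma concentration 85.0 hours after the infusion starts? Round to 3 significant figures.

40.7 mg/L

Css = rate / CL = 120 / 2.68 = 44.78 mg/L
k = ln 2 / 24.6 = 0.02818 hr⁻¹
C(t) = Css (1 − e^(−kt)) = 44.78 × (1 − e^(−2.395)) = 44.78 × 0.9088 ≈ 40.7 mg/L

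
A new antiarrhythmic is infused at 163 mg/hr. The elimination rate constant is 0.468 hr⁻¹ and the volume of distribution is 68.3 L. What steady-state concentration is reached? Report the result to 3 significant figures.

CL = k · V = 0.468 × 68.3 = 31.96 L/hr
Css = rate / CL = 163 / 31.96 ≈ 5.10 µg/mL

5.10 µg/mL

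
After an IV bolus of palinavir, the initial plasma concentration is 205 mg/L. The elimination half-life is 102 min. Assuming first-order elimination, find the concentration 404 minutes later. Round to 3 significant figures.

k = ln 2 / 102 = 0.006796 min⁻¹
404 min is 3.961 half-lives, so C = 205 × (1/2)^3.961 = 205 × 0.06422 ≈ 13.2 mg/L

13.2 mg/L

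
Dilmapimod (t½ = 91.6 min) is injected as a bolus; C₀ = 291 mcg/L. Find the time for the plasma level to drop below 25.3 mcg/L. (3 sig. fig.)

k = ln 2 / 91.6 = 0.007567 min⁻¹
C(t) = C₀ e^(−kt)  ⇒  t = ln(C₀/C) / k
t = ln(291/25.3) / 0.007567 = 2.443 / 0.007567 ≈ 323 minutes

323 minutes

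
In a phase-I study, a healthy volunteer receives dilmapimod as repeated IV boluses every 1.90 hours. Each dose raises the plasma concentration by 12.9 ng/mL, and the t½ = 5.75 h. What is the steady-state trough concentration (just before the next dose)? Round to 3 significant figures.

k = ln 2 / 5.75 = 0.1205 h⁻¹
Fraction remaining after one interval: e^(−kτ) = e^(−0.1205 × 1.90) = 0.7953
R = 1 / (1 − 0.7953) = 4.885
Css,max = 12.9 × 4.885 = 63.02 ng/mL
Css,min = Css,max × e^(−kτ) = 63.02 × 0.7953 ≈ 50.1 ng/mL

50.1 ng/mL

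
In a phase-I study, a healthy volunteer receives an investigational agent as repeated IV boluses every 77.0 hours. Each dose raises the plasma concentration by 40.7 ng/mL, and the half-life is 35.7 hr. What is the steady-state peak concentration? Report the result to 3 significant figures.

52.5 ng/mL

k = ln 2 / 35.7 = 0.01942 hr⁻¹
Fraction remaining after one interval: e^(−kτ) = e^(−0.01942 × 77.0) = 0.2242
R = 1 / (1 − 0.2242) = 1.289
Css,max = 40.7 × 1.289 ≈ 52.5 ng/mL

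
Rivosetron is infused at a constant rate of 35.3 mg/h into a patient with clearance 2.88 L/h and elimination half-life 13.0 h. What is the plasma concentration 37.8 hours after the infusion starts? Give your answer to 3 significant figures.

Css = rate / CL = 35.3 / 2.88 = 12.26 mg/L
k = ln 2 / 13.0 = 0.05332 h⁻¹
C(t) = Css (1 − e^(−kt)) = 12.26 × (1 − e^(−2.015)) = 12.26 × 0.8667 ≈ 10.6 mg/L

10.6 mg/L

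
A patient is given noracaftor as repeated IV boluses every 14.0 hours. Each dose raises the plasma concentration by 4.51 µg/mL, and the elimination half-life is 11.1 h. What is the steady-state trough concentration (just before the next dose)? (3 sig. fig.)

3.23 µg/mL

k = ln 2 / 11.1 = 0.06245 h⁻¹
Fraction remaining after one interval: e^(−kτ) = e^(−0.06245 × 14.0) = 0.4172
R = 1 / (1 − 0.4172) = 1.716
Css,max = 4.51 × 1.716 = 7.738 µg/mL
Css,min = Css,max × e^(−kτ) = 7.738 × 0.4172 ≈ 3.23 µg/mL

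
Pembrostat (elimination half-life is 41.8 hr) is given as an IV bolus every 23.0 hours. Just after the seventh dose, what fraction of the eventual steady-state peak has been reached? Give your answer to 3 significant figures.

k = ln 2 / 41.8 = 0.01658 hr⁻¹
f_n = 1 − e^(−nkτ) = 1 − e^(−7 × 0.01658 × 23.0) = 1 − e^(−2.670) = 1 − 0.06927 ≈ 0.931

0.931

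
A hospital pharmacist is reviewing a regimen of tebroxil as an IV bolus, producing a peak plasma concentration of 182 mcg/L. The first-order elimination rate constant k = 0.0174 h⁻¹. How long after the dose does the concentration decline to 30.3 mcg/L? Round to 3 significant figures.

103 hours

C(t) = C₀ e^(−kt)  ⇒  t = ln(C₀/C) / k
t = ln(182/30.3) / 0.01740 = 1.793 / 0.01740 ≈ 103 hours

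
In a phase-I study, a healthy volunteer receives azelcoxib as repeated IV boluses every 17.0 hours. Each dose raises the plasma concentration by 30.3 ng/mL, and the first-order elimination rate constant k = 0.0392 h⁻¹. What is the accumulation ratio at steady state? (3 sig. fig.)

2.06

Fraction remaining after one interval: e^(−kτ) = e^(−0.03920 × 17.0) = 0.5136
R = 1 / (1 − 0.5136) = 1 / 0.4864 ≈ 2.06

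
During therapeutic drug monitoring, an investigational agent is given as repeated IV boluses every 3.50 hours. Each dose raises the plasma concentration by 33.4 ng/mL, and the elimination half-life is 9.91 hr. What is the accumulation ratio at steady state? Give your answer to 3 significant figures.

k = ln 2 / 9.91 = 0.06994 hr⁻¹
Fraction remaining after one interval: e^(−kτ) = e^(−0.06994 × 3.50) = 0.7829
R = 1 / (1 − 0.7829) = 1 / 0.2171 ≈ 4.61

4.61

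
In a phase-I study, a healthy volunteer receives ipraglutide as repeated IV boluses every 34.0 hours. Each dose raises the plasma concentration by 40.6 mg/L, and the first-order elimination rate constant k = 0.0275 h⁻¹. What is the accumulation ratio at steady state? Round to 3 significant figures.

1.65

Fraction remaining after one interval: e^(−kτ) = e^(−0.02750 × 34.0) = 0.3926
R = 1 / (1 − 0.3926) = 1 / 0.6074 ≈ 1.65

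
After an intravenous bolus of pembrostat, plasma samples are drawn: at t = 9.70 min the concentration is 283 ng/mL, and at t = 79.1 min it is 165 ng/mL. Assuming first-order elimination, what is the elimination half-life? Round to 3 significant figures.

89.2 minutes

k = ln(C₁/C₂) / (t₂ − t₁) = ln(283/165) / (79.1 − 9.70)
  = 0.5395 / 69.40 = 0.007774 min⁻¹
t½ = ln 2 / k = ln 2 / 0.007774 ≈ 89.2 minutes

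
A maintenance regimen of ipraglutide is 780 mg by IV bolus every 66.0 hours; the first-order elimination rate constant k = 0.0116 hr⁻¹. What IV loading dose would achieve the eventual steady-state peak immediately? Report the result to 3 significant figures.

1460 mg

Accumulation ratio R = 1 / (1 − e^(−kτ)) = 1 / (1 − e^(−0.01160×66.0)) = 1 / (1 − 0.4651) = 1.869
Loading dose = maintenance dose × R = 780 × 1.869 ≈ 1460 mg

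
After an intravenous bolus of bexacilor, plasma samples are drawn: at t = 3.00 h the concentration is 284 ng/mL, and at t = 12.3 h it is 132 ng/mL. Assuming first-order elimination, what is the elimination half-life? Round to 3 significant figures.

8.41 hours

k = ln(C₁/C₂) / (t₂ − t₁) = ln(284/132) / (12.3 − 3.00)
  = 0.7662 / 9.300 = 0.08238 h⁻¹
t½ = ln 2 / k = ln 2 / 0.08238 ≈ 8.41 hours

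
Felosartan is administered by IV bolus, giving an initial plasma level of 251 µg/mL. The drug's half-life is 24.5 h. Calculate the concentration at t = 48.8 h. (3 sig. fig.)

k = ln 2 / 24.5 = 0.02829 h⁻¹
48.8 h is 1.992 half-lives, so C = 251 × (1/2)^1.992 = 251 × 0.2514 ≈ 63.1 µg/mL

63.1 µg/mL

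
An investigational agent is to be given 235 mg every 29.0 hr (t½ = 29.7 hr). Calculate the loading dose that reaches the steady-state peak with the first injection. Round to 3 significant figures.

478 mg

k = ln 2 / 29.7 = 0.02334 hr⁻¹
Accumulation ratio R = 1 / (1 − e^(−kτ)) = 1 / (1 − e^(−0.02334×29.0)) = 1 / (1 − 0.5082) = 2.033
Loading dose = maintenance dose × R = 235 × 2.033 ≈ 478 mg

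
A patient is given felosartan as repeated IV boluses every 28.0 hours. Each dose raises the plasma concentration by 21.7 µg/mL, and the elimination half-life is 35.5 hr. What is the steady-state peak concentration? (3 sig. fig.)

51.5 µg/mL

k = ln 2 / 35.5 = 0.01953 hr⁻¹
Fraction remaining after one interval: e^(−kτ) = e^(−0.01953 × 28.0) = 0.5789
R = 1 / (1 − 0.5789) = 2.374
Css,max = 21.7 × 2.374 ≈ 51.5 µg/mL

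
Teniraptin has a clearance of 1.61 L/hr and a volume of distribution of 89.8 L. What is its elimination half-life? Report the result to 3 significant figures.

38.7 hours

k = CL / V = 1.61 / 89.8 = 0.01793 hr⁻¹
t½ = ln 2 / k = ln 2 / 0.01793 ≈ 38.7 hours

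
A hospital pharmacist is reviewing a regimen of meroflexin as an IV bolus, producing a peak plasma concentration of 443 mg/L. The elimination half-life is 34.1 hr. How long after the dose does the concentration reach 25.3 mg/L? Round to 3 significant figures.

141 hours

k = ln 2 / 34.1 = 0.02033 hr⁻¹
C(t) = C₀ e^(−kt)  ⇒  t = ln(C₀/C) / k
t = ln(443/25.3) / 0.02033 = 2.863 / 0.02033 ≈ 141 hours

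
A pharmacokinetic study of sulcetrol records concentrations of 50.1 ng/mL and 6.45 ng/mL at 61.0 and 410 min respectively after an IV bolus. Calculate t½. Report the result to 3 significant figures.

k = ln(C₁/C₂) / (t₂ − t₁) = ln(50.1/6.45) / (410 − 61.0)
  = 2.050 / 349.0 = 0.005874 min⁻¹
t½ = ln 2 / k = ln 2 / 0.005874 ≈ 118 minutes

118 minutes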